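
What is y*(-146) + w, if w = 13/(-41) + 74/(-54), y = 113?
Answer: -18265154/1107 ≈ -16500.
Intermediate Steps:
w = -1868/1107 (w = 13*(-1/41) + 74*(-1/54) = -13/41 - 37/27 = -1868/1107 ≈ -1.6874)
y*(-146) + w = 113*(-146) - 1868/1107 = -16498 - 1868/1107 = -18265154/1107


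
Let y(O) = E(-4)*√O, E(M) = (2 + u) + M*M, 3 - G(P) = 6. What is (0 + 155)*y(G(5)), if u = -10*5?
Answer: -4960*I*√3 ≈ -8591.0*I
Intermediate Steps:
u = -50 (u = -2*25 = -50)
G(P) = -3 (G(P) = 3 - 1*6 = 3 - 6 = -3)
E(M) = -48 + M² (E(M) = (2 - 50) + M*M = -48 + M²)
y(O) = -32*√O (y(O) = (-48 + (-4)²)*√O = (-48 + 16)*√O = -32*√O)
(0 + 155)*y(G(5)) = (0 + 155)*(-32*I*√3) = 155*(-32*I*√3) = -4960*I*√3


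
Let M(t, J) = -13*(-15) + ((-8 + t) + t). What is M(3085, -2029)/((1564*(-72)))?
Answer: -2119/37536 ≈ -0.056452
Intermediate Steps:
M(t, J) = 187 + 2*t (M(t, J) = 195 + (-8 + 2*t) = 187 + 2*t)
M(3085, -2029)/((1564*(-72))) = (187 + 2*3085)/((1564*(-72))) = (187 + 6170)/(-112608) = 6357*(-1/112608) = -2119/37536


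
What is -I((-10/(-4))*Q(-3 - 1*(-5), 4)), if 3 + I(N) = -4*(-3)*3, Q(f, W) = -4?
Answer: -33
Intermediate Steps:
I(N) = 33 (I(N) = -3 - 4*(-3)*3 = -3 + 12*3 = -3 + 36 = 33)
-I((-10/(-4))*Q(-3 - 1*(-5), 4)) = -1*33 = -33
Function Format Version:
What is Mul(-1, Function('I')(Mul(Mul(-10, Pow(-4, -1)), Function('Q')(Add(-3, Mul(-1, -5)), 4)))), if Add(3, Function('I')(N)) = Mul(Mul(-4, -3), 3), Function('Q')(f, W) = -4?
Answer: -33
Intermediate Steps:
Function('I')(N) = 33 (Function('I')(N) = Add(-3, Mul(Mul(-4, -3), 3)) = Add(-3, Mul(12, 3)) = Add(-3, 36) = 33)
Mul(-1, Function('I')(Mul(Mul(-10, Pow(-4, -1)), Function('Q')(Add(-3, Mul(-1, -5)), 4)))) = Mul(-1, 33) = -33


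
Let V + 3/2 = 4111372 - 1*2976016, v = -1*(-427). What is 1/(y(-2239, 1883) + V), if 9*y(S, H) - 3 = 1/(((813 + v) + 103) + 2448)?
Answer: 68238/77474343119 ≈ 8.8078e-7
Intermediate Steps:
v = 427
y(S, H) = 11374/34119 (y(S, H) = ⅓ + 1/(9*(((813 + 427) + 103) + 2448)) = ⅓ + 1/(9*((1240 + 103) + 2448)) = ⅓ + 1/(9*(1343 + 2448)) = ⅓ + (⅑)/3791 = ⅓ + (⅑)*(1/3791) = ⅓ + 1/34119 = 11374/34119)
V = 2270709/2 (V = -3/2 + (4111372 - 1*2976016) = -3/2 + (4111372 - 2976016) = -3/2 + 1135356 = 2270709/2 ≈ 1.1354e+6)
1/(y(-2239, 1883) + V) = 1/(11374/34119 + 2270709/2) = 1/(77474343119/68238) = 68238/77474343119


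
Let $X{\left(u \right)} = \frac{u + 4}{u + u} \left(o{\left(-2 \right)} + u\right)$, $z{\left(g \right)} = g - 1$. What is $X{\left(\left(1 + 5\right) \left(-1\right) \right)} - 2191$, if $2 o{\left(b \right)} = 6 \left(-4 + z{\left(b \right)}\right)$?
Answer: $- \frac{4391}{2} \approx -2195.5$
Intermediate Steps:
$z{\left(g \right)} = -1 + g$
$o{\left(b \right)} = -15 + 3 b$ ($o{\left(b \right)} = \frac{6 \left(-4 + \left(-1 + b\right)\right)}{2} = \frac{6 \left(-5 + b\right)}{2} = \frac{-30 + 6 b}{2} = -15 + 3 b$)
$X{\left(u \right)} = \frac{\left(-21 + u\right) \left(4 + u\right)}{2 u}$ ($X{\left(u \right)} = \frac{u + 4}{u + u} \left(\left(-15 + 3 \left(-2\right)\right) + u\right) = \frac{4 + u}{2 u} \left(\left(-15 - 6\right) + u\right) = \left(4 + u\right) \frac{1}{2 u} \left(-21 + u\right) = \frac{4 + u}{2 u} \left(-21 + u\right) = \frac{\left(-21 + u\right) \left(4 + u\right)}{2 u}$)
$X{\left(\left(1 + 5\right) \left(-1\right) \right)} - 2191 = \frac{-84 + \left(1 + 5\right) \left(-1\right) \left(-17 + \left(1 + 5\right) \left(-1\right)\right)}{2 \left(1 + 5\right) \left(-1\right)} - 2191 = \frac{-84 + 6 \left(-1\right) \left(-17 + 6 \left(-1\right)\right)}{2 \cdot 6 \left(-1\right)} - 2191 = \frac{-84 - 6 \left(-17 - 6\right)}{2 \left(-6\right)} - 2191 = \frac{1}{2} \left(- \frac{1}{6}\right) \left(-84 - -138\right) - 2191 = \frac{1}{2} \left(- \frac{1}{6}\right) \left(-84 + 138\right) - 2191 = \frac{1}{2} \left(- \frac{1}{6}\right) 54 - 2191 = - \frac{9}{2} - 2191 = - \frac{4391}{2}$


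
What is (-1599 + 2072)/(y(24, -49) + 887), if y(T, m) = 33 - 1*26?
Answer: 473/894 ≈ 0.52908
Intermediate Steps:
y(T, m) = 7 (y(T, m) = 33 - 26 = 7)
(-1599 + 2072)/(y(24, -49) + 887) = (-1599 + 2072)/(7 + 887) = 473/894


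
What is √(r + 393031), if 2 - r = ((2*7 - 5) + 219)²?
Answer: √341049 ≈ 583.99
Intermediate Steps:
r = -51982 (r = 2 - ((2*7 - 5) + 219)² = 2 - ((14 - 5) + 219)² = 2 - (9 + 219)² = 2 - 1*228² = 2 - 1*51984 = 2 - 51984 = -51982)
√(r + 393031) = √(-51982 + 393031) = √341049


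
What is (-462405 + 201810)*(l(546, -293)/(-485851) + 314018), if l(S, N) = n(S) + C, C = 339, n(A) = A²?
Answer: -39757848392593485/485851 ≈ -8.1831e+10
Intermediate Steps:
l(S, N) = 339 + S² (l(S, N) = S² + 339 = 339 + S²)
(-462405 + 201810)*(l(546, -293)/(-485851) + 314018) = (-462405 + 201810)*((339 + 546²)/(-485851) + 314018) = -260595*((339 + 298116)*(-1/485851) + 314018) = -260595*(298455*(-1/485851) + 314018) = -260595*(-298455/485851 + 314018) = -260595*152565660863/485851 = -39757848392593485/485851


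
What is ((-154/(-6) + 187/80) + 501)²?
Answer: 16119095521/57600 ≈ 2.7985e+5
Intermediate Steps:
((-154/(-6) + 187/80) + 501)² = ((-154*(-⅙) + 187*(1/80)) + 501)² = ((77/3 + 187/80) + 501)² = (6721/240 + 501)² = (126961/240)² = 16119095521/57600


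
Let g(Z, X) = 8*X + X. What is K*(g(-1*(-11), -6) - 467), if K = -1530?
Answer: 797130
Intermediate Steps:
g(Z, X) = 9*X
K*(g(-1*(-11), -6) - 467) = -1530*(9*(-6) - 467) = -1530*(-54 - 467) = -1530*(-521) = 797130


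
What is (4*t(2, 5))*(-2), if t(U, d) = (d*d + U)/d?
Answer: -216/5 ≈ -43.200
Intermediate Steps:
t(U, d) = (U + d**2)/d (t(U, d) = (d**2 + U)/d = (U + d**2)/d)
(4*t(2, 5))*(-2) = (4*(5 + 2/5))*(-2) = (4*(27/5))*(-2) = (108/5)*(-2) = -216/5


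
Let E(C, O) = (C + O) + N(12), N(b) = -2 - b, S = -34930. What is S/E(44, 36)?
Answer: -17465/33 ≈ -529.24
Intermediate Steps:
E(C, O) = -14 + C + O (E(C, O) = (C + O) + (-2 - 1*12) = (C + O) + (-2 - 12) = (C + O) - 14 = -14 + C + O)
S/E(44, 36) = -34930/(-14 + 44 + 36) = -34930/66 = -34930*1/66 = -17465/33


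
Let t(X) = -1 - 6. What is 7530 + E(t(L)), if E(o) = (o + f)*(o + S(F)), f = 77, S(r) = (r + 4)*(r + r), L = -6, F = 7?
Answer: 17820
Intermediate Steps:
S(r) = 2*r*(4 + r) (S(r) = (4 + r)*(2*r) = 2*r*(4 + r))
t(X) = -7
E(o) = (77 + o)*(154 + o) (E(o) = (o + 77)*(o + 2*7*(4 + 7)) = (77 + o)*(o + 2*7*11) = (77 + o)*(o + 154) = (77 + o)*(154 + o))
7530 + E(t(L)) = 7530 + (11858 + (-7)**2 + 231*(-7)) = 7530 + (11858 + 49 - 1617) = 7530 + 10290 = 17820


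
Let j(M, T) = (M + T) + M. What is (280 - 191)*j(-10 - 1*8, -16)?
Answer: -4628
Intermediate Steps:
j(M, T) = T + 2*M
(280 - 191)*j(-10 - 1*8, -16) = (280 - 191)*(-16 + 2*(-10 - 1*8)) = 89*(-16 + 2*(-10 - 8)) = 89*(-16 + 2*(-18)) = 89*(-16 - 36) = 89*(-52) = -4628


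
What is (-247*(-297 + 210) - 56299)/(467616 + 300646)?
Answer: -17405/384131 ≈ -0.045310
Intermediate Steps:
(-247*(-297 + 210) - 56299)/(467616 + 300646) = (-247*(-87) - 56299)/768262 = (21489 - 56299)*(1/768262) = -34810*1/768262 = -17405/384131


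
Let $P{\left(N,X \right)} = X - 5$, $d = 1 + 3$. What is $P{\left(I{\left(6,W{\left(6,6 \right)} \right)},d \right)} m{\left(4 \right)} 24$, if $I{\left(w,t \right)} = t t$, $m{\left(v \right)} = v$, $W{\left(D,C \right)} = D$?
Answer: $-96$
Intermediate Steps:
$I{\left(w,t \right)} = t^{2}$
$d = 4$
$P{\left(N,X \right)} = -5 + X$
$P{\left(I{\left(6,W{\left(6,6 \right)} \right)},d \right)} m{\left(4 \right)} 24 = \left(-5 + 4\right) 4 \cdot 24 = \left(-1\right) 4 \cdot 24 = \left(-4\right) 24 = -96$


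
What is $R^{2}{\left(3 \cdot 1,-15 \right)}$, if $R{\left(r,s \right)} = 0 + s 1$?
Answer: $225$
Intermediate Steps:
$R{\left(r,s \right)} = s$ ($R{\left(r,s \right)} = 0 + s = s$)
$R^{2}{\left(3 \cdot 1,-15 \right)} = \left(-15\right)^{2} = 225$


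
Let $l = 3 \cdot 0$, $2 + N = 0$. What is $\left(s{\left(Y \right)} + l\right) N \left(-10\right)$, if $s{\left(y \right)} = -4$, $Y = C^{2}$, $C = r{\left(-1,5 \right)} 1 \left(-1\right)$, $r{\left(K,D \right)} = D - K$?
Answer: $-80$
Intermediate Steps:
$N = -2$ ($N = -2 + 0 = -2$)
$C = -6$ ($C = \left(5 - -1\right) 1 \left(-1\right) = \left(5 + 1\right) 1 \left(-1\right) = 6 \cdot 1 \left(-1\right) = 6 \left(-1\right) = -6$)
$l = 0$
$Y = 36$ ($Y = \left(-6\right)^{2} = 36$)
$\left(s{\left(Y \right)} + l\right) N \left(-10\right) = \left(-4 + 0\right) \left(\left(-2\right) \left(-10\right)\right) = \left(-4\right) 20 = -80$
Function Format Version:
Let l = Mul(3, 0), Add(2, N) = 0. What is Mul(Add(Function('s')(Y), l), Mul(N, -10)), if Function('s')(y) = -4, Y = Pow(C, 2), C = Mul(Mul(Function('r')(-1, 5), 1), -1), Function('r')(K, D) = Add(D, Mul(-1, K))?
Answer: -80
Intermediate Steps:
N = -2 (N = Add(-2, 0) = -2)
C = -6 (C = Mul(Mul(Add(5, Mul(-1, -1)), 1), -1) = Mul(Mul(Add(5, 1), 1), -1) = Mul(Mul(6, 1), -1) = Mul(6, -1) = -6)
l = 0
Y = 36 (Y = Pow(-6, 2) = 36)
Mul(Add(Function('s')(Y), l), Mul(N, -10)) = Mul(Add(-4, 0), Mul(-2, -10)) = Mul(-4, 20) = -80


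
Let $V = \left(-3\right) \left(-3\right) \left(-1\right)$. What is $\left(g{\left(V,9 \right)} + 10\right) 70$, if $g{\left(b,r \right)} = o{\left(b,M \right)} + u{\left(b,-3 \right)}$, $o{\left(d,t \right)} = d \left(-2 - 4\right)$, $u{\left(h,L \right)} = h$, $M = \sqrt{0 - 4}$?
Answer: $3850$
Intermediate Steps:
$M = 2 i$ ($M = \sqrt{-4} = 2 i \approx 2.0 i$)
$o{\left(d,t \right)} = - 6 d$ ($o{\left(d,t \right)} = d \left(-6\right) = - 6 d$)
$V = -9$ ($V = 9 \left(-1\right) = -9$)
$g{\left(b,r \right)} = - 5 b$ ($g{\left(b,r \right)} = - 6 b + b = - 5 b$)
$\left(g{\left(V,9 \right)} + 10\right) 70 = \left(\left(-5\right) \left(-9\right) + 10\right) 70 = \left(45 + 10\right) 70 = 55 \cdot 70 = 3850$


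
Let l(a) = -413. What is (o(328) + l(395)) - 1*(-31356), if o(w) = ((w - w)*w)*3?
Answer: 30943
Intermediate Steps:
o(w) = 0 (o(w) = (0*w)*3 = 0*3 = 0)
(o(328) + l(395)) - 1*(-31356) = (0 - 413) - 1*(-31356) = -413 + 31356 = 30943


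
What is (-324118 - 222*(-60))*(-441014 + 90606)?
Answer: 108906105584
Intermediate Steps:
(-324118 - 222*(-60))*(-441014 + 90606) = (-324118 + 13320)*(-350408) = -310798*(-350408) = 108906105584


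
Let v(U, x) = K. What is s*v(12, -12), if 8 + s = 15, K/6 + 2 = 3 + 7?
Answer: 336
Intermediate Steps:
K = 48 (K = -12 + 6*(3 + 7) = -12 + 6*10 = -12 + 60 = 48)
v(U, x) = 48
s = 7 (s = -8 + 15 = 7)
s*v(12, -12) = 7*48 = 336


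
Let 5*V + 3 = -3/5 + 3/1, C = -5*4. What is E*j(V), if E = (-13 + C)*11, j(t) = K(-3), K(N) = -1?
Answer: 363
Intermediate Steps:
C = -20 (C = -1*20 = -20)
V = -3/25 (V = -⅗ + (-3/5 + 3/1)/5 = -⅗ + (-3*⅕ + 3*1)/5 = -⅗ + (-⅗ + 3)/5 = -⅗ + (⅕)*(12/5) = -⅗ + 12/25 = -3/25 ≈ -0.12000)
j(t) = -1
E = -363 (E = (-13 - 20)*11 = -33*11 = -363)
E*j(V) = -363*(-1) = 363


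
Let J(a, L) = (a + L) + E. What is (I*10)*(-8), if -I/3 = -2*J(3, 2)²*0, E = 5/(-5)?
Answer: 0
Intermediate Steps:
E = -1 (E = 5*(-⅕) = -1)
J(a, L) = -1 + L + a (J(a, L) = (a + L) - 1 = (L + a) - 1 = -1 + L + a)
I = 0 (I = -3*(-2*(-1 + 2 + 3)²)*0 = -3*(-2*4²)*0 = -3*(-2*16)*0 = -(-96)*0 = -3*0 = 0)
(I*10)*(-8) = (0*10)*(-8) = 0*(-8) = 0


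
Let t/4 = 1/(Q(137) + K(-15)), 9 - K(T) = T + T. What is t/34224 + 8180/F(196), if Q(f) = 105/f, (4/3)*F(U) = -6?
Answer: -28244078461/15537696 ≈ -1817.8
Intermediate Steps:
F(U) = -9/2 (F(U) = (¾)*(-6) = -9/2)
K(T) = 9 - 2*T (K(T) = 9 - (T + T) = 9 - 2*T)
t = 137/1362 (t = 4/(105/137 + (9 - 2*(-15))) = 4/(105*(1/137) + (9 + 30)) = 4/(105/137 + 39) = 4/(5448/137) = 4*(137/5448) = 137/1362 ≈ 0.10059)
t/34224 + 8180/F(196) = (137/1362)/34224 + 8180/(-9/2) = (137/1362)*(1/34224) + 8180*(-2/9) = 137/46613088 - 16360/9 = -28244078461/15537696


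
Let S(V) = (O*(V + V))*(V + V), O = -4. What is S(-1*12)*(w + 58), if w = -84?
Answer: 59904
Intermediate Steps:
S(V) = -16*V² (S(V) = (-4*(V + V))*(V + V) = (-8*V)*(2*V) = -16*V²)
S(-1*12)*(w + 58) = (-16*(-1*12)²)*(-84 + 58) = -16*(-12)²*(-26) = -16*144*(-26) = -2304*(-26) = 59904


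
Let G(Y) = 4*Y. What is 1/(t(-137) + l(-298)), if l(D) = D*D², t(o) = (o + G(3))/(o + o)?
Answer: -274/7251024083 ≈ -3.7788e-8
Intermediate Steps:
t(o) = (12 + o)/(2*o) (t(o) = (o + 4*3)/(o + o) = (o + 12)/((2*o)) = (12 + o)*(1/(2*o)) = (12 + o)/(2*o))
l(D) = D³
1/(t(-137) + l(-298)) = 1/((½)*(12 - 137)/(-137) + (-298)³) = 1/((½)*(-1/137)*(-125) - 26463592) = 1/(125/274 - 26463592) = 1/(-7251024083/274) = -274/7251024083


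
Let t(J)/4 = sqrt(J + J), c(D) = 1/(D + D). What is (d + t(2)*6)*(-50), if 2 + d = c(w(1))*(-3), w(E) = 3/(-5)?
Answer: -2425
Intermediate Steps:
w(E) = -3/5 (w(E) = 3*(-1/5) = -3/5)
c(D) = 1/(2*D)
d = 1/2 (d = -2 + (1/(2*(-3/5)))*(-3) = -2 + ((1/2)*(-5/3))*(-3) = -2 - 5/6*(-3) = -2 + 5/2 = 1/2 ≈ 0.50000)
t(J) = 4*sqrt(2)*sqrt(J) (t(J) = 4*sqrt(J + J) = 4*sqrt(2*J) = 4*(sqrt(2)*sqrt(J)) = 4*sqrt(2)*sqrt(J))
(d + t(2)*6)*(-50) = (1/2 + (4*sqrt(2)*sqrt(2))*6)*(-50) = (1/2 + 8*6)*(-50) = (1/2 + 48)*(-50) = (97/2)*(-50) = -2425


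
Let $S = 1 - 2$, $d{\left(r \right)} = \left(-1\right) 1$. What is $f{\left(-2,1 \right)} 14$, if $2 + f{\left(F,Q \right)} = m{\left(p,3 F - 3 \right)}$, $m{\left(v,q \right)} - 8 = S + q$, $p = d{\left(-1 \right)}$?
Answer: $-56$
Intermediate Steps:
$d{\left(r \right)} = -1$
$S = -1$
$p = -1$
$m{\left(v,q \right)} = 7 + q$ ($m{\left(v,q \right)} = 8 + \left(-1 + q\right) = 7 + q$)
$f{\left(F,Q \right)} = 2 + 3 F$ ($f{\left(F,Q \right)} = -2 + \left(7 + \left(3 F - 3\right)\right) = -2 + \left(7 + \left(-3 + 3 F\right)\right) = -2 + \left(4 + 3 F\right) = 2 + 3 F$)
$f{\left(-2,1 \right)} 14 = \left(2 + 3 \left(-2\right)\right) 14 = \left(2 - 6\right) 14 = \left(-4\right) 14 = -56$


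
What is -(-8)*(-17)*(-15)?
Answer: 2040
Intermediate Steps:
-(-8)*(-17)*(-15) = -8*17*(-15) = -136*(-15) = 2040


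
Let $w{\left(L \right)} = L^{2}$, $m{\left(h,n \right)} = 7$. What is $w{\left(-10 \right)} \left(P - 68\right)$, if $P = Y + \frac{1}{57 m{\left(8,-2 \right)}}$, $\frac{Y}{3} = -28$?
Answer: $- \frac{6064700}{399} \approx -15200.0$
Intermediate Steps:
$Y = -84$ ($Y = 3 \left(-28\right) = -84$)
$P = - \frac{33515}{399}$ ($P = -84 + \frac{1}{57 \cdot 7} = -84 + \frac{1}{57} \cdot \frac{1}{7} = -84 + \frac{1}{399} = - \frac{33515}{399} \approx -83.997$)
$w{\left(-10 \right)} \left(P - 68\right) = \left(-10\right)^{2} \left(- \frac{33515}{399} - 68\right) = 100 \left(- \frac{60647}{399}\right) = - \frac{6064700}{399}$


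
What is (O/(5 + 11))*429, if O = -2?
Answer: -429/8 ≈ -53.625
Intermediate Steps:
(O/(5 + 11))*429 = -2/(5 + 11)*429 = -2/16*429 = -2*1/16*429 = -1/8*429 = -429/8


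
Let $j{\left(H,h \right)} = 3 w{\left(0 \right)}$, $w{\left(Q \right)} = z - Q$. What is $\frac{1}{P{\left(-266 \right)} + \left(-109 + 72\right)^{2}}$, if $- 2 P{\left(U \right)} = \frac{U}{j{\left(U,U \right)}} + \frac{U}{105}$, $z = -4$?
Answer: $\frac{60}{81551} \approx 0.00073574$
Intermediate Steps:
$w{\left(Q \right)} = -4 - Q$
$j{\left(H,h \right)} = -12$ ($j{\left(H,h \right)} = 3 \left(-4 - 0\right) = 3 \left(-4 + 0\right) = 3 \left(-4\right) = -12$)
$P{\left(U \right)} = \frac{31 U}{840}$ ($P{\left(U \right)} = - \frac{\frac{U}{-12} + \frac{U}{105}}{2} = - \frac{U \left(- \frac{1}{12}\right) + U \frac{1}{105}}{2} = - \frac{- \frac{U}{12} + \frac{U}{105}}{2} = - \frac{\left(- \frac{31}{420}\right) U}{2} = \frac{31 U}{840}$)
$\frac{1}{P{\left(-266 \right)} + \left(-109 + 72\right)^{2}} = \frac{1}{\frac{31}{840} \left(-266\right) + \left(-109 + 72\right)^{2}} = \frac{1}{- \frac{589}{60} + \left(-37\right)^{2}} = \frac{1}{- \frac{589}{60} + 1369} = \frac{1}{\frac{81551}{60}} = \frac{60}{81551}$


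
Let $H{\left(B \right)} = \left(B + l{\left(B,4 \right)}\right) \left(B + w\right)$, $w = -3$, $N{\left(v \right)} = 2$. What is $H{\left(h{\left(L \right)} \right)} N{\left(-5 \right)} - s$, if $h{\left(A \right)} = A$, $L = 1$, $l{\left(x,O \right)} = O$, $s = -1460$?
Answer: $1440$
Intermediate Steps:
$H{\left(B \right)} = \left(-3 + B\right) \left(4 + B\right)$ ($H{\left(B \right)} = \left(B + 4\right) \left(B - 3\right) = \left(4 + B\right) \left(-3 + B\right) = \left(-3 + B\right) \left(4 + B\right)$)
$H{\left(h{\left(L \right)} \right)} N{\left(-5 \right)} - s = \left(-12 + 1 + 1^{2}\right) 2 - -1460 = \left(-12 + 1 + 1\right) 2 + 1460 = \left(-10\right) 2 + 1460 = -20 + 1460 = 1440$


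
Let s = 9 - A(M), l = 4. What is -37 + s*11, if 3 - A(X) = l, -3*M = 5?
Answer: 73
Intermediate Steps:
M = -5/3 (M = -⅓*5 = -5/3 ≈ -1.6667)
A(X) = -1 (A(X) = 3 - 1*4 = 3 - 4 = -1)
s = 10 (s = 9 - 1*(-1) = 9 + 1 = 10)
-37 + s*11 = -37 + 10*11 = -37 + 110 = 73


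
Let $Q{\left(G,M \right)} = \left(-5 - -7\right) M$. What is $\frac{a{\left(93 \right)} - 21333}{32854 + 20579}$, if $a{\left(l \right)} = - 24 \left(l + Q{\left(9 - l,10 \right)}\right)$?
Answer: $- \frac{8015}{17811} \approx -0.45$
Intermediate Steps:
$Q{\left(G,M \right)} = 2 M$ ($Q{\left(G,M \right)} = \left(-5 + 7\right) M = 2 M$)
$a{\left(l \right)} = -480 - 24 l$ ($a{\left(l \right)} = - 24 \left(l + 2 \cdot 10\right) = - 24 \left(l + 20\right) = - 24 \left(20 + l\right) = -480 - 24 l$)
$\frac{a{\left(93 \right)} - 21333}{32854 + 20579} = \frac{\left(-480 - 2232\right) - 21333}{32854 + 20579} = \frac{\left(-480 - 2232\right) - 21333}{53433} = \left(-2712 - 21333\right) \frac{1}{53433} = \left(-24045\right) \frac{1}{53433} = - \frac{8015}{17811}$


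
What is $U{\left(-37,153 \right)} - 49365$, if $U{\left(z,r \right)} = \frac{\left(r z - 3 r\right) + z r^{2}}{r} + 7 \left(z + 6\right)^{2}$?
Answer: $-48339$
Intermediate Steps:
$U{\left(z,r \right)} = 7 \left(6 + z\right)^{2} + \frac{- 3 r + r z + z r^{2}}{r}$ ($U{\left(z,r \right)} = \frac{\left(- 3 r + r z\right) + z r^{2}}{r} + 7 \left(6 + z\right)^{2} = \frac{- 3 r + r z + z r^{2}}{r} + 7 \left(6 + z\right)^{2} = 7 \left(6 + z\right)^{2} + \frac{- 3 r + r z + z r^{2}}{r}$)
$U{\left(-37,153 \right)} - 49365 = \left(-3 - 37 + 7 \left(6 - 37\right)^{2} + 153 \left(-37\right)\right) - 49365 = \left(-3 - 37 + 7 \left(-31\right)^{2} - 5661\right) - 49365 = \left(-3 - 37 + 7 \cdot 961 - 5661\right) - 49365 = \left(-3 - 37 + 6727 - 5661\right) - 49365 = 1026 - 49365 = -48339$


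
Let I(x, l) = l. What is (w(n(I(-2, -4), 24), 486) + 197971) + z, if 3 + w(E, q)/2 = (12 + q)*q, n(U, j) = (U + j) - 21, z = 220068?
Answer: 902089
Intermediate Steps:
n(U, j) = -21 + U + j
w(E, q) = -6 + 2*q*(12 + q) (w(E, q) = -6 + 2*((12 + q)*q) = -6 + 2*(q*(12 + q)) = -6 + 2*q*(12 + q))
(w(n(I(-2, -4), 24), 486) + 197971) + z = ((-6 + 2*486² + 24*486) + 197971) + 220068 = ((-6 + 2*236196 + 11664) + 197971) + 220068 = ((-6 + 472392 + 11664) + 197971) + 220068 = (484050 + 197971) + 220068 = 682021 + 220068 = 902089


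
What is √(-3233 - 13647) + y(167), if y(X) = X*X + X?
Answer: 28056 + 4*I*√1055 ≈ 28056.0 + 129.92*I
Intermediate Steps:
y(X) = X + X² (y(X) = X² + X = X + X²)
√(-3233 - 13647) + y(167) = √(-3233 - 13647) + 167*(1 + 167) = √(-16880) + 167*168 = 4*I*√1055 + 28056 = 28056 + 4*I*√1055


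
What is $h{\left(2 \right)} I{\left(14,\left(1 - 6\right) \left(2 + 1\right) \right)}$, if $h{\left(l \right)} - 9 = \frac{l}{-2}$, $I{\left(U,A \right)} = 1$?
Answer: $8$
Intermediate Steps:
$h{\left(l \right)} = 9 - \frac{l}{2}$ ($h{\left(l \right)} = 9 + \frac{l}{-2} = 9 + l \left(- \frac{1}{2}\right) = 9 - \frac{l}{2}$)
$h{\left(2 \right)} I{\left(14,\left(1 - 6\right) \left(2 + 1\right) \right)} = \left(9 - 1\right) 1 = 8 \cdot 1 = 8$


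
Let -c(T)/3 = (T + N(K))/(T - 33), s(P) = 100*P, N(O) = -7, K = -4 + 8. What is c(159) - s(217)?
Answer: -455776/21 ≈ -21704.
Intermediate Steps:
K = 4
c(T) = -3*(-7 + T)/(-33 + T) (c(T) = -3*(T - 7)/(T - 33) = -3*(-7 + T)/(-33 + T))
c(159) - s(217) = 3*(7 - 1*159)/(-33 + 159) - 100*217 = 3*(7 - 159)/126 - 1*21700 = 3*(1/126)*(-152) - 21700 = -76/21 - 21700 = -455776/21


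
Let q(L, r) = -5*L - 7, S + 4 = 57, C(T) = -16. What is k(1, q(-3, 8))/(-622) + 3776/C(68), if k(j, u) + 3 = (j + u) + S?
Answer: -146851/622 ≈ -236.09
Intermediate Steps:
S = 53 (S = -4 + 57 = 53)
q(L, r) = -7 - 5*L
k(j, u) = 50 + j + u (k(j, u) = -3 + ((j + u) + 53) = -3 + (53 + j + u) = 50 + j + u)
k(1, q(-3, 8))/(-622) + 3776/C(68) = (50 + 1 + (-7 - 5*(-3)))/(-622) + 3776/(-16) = (50 + 1 + (-7 + 15))*(-1/622) + 3776*(-1/16) = (50 + 1 + 8)*(-1/622) - 236 = 59*(-1/622) - 236 = -59/622 - 236 = -146851/622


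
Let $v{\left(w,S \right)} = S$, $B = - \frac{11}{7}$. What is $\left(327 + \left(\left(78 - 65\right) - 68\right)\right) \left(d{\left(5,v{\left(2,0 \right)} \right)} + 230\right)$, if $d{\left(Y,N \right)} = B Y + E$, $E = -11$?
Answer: $\frac{402016}{7} \approx 57431.0$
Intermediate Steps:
$B = - \frac{11}{7}$ ($B = \left(-11\right) \frac{1}{7} = - \frac{11}{7} \approx -1.5714$)
$d{\left(Y,N \right)} = -11 - \frac{11 Y}{7}$ ($d{\left(Y,N \right)} = - \frac{11 Y}{7} - 11 = -11 - \frac{11 Y}{7}$)
$\left(327 + \left(\left(78 - 65\right) - 68\right)\right) \left(d{\left(5,v{\left(2,0 \right)} \right)} + 230\right) = \left(327 + \left(\left(78 - 65\right) - 68\right)\right) \left(\left(-11 - \frac{55}{7}\right) + 230\right) = \left(327 + \left(13 - 68\right)\right) \left(\left(-11 - \frac{55}{7}\right) + 230\right) = \left(327 - 55\right) \left(- \frac{132}{7} + 230\right) = 272 \cdot \frac{1478}{7} = \frac{402016}{7}$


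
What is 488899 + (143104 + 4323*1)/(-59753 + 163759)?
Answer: 7264082403/14858 ≈ 4.8890e+5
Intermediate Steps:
488899 + (143104 + 4323*1)/(-59753 + 163759) = 488899 + (143104 + 4323)/104006 = 488899 + 147427*(1/104006) = 488899 + 21061/14858 = 7264082403/14858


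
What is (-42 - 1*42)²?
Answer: 7056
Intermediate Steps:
(-42 - 1*42)² = (-42 - 42)² = (-84)² = 7056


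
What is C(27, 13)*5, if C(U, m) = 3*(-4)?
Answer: -60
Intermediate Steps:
C(U, m) = -12
C(27, 13)*5 = -12*5 = -60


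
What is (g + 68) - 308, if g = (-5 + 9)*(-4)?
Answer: -256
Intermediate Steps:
g = -16 (g = 4*(-4) = -16)
(g + 68) - 308 = (-16 + 68) - 308 = 52 - 308 = -256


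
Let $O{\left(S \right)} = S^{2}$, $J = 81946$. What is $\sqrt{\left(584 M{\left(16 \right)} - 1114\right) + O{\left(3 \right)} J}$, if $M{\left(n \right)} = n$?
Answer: $4 \sqrt{46609} \approx 863.56$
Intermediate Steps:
$\sqrt{\left(584 M{\left(16 \right)} - 1114\right) + O{\left(3 \right)} J} = \sqrt{\left(584 \cdot 16 - 1114\right) + 3^{2} \cdot 81946} = \sqrt{\left(9344 - 1114\right) + 9 \cdot 81946} = \sqrt{8230 + 737514} = \sqrt{745744} = 4 \sqrt{46609}$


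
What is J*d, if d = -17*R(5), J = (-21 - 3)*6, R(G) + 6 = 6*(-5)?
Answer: -88128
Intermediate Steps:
R(G) = -36 (R(G) = -6 + 6*(-5) = -6 - 30 = -36)
J = -144 (J = -24*6 = -144)
d = 612 (d = -17*(-36) = 612)
J*d = -144*612 = -88128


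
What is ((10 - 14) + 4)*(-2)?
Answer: 0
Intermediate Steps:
((10 - 14) + 4)*(-2) = (-4 + 4)*(-2) = 0*(-2) = 0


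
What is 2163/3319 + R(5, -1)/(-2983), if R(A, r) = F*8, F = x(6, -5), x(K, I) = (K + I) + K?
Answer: 6266365/9900577 ≈ 0.63293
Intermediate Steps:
x(K, I) = I + 2*K (x(K, I) = (I + K) + K = I + 2*K)
F = 7 (F = -5 + 2*6 = -5 + 12 = 7)
R(A, r) = 56 (R(A, r) = 7*8 = 56)
2163/3319 + R(5, -1)/(-2983) = 2163/3319 + 56/(-2983) = 2163*(1/3319) + 56*(-1/2983) = 2163/3319 - 56/2983 = 6266365/9900577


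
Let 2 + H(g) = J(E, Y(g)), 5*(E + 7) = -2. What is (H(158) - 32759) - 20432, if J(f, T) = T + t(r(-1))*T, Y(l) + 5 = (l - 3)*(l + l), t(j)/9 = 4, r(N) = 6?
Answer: 1758882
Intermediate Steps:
E = -37/5 (E = -7 + (⅕)*(-2) = -7 - ⅖ = -37/5 ≈ -7.4000)
t(j) = 36 (t(j) = 9*4 = 36)
Y(l) = -5 + 2*l*(-3 + l) (Y(l) = -5 + (l - 3)*(l + l) = -5 + (-3 + l)*(2*l) = -5 + 2*l*(-3 + l))
J(f, T) = 37*T (J(f, T) = T + 36*T = 37*T)
H(g) = -187 - 222*g + 74*g² (H(g) = -2 + 37*(-5 - 6*g + 2*g²) = -2 + (-185 - 222*g + 74*g²) = -187 - 222*g + 74*g²)
(H(158) - 32759) - 20432 = ((-187 - 222*158 + 74*158²) - 32759) - 20432 = ((-187 - 35076 + 74*24964) - 32759) - 20432 = ((-187 - 35076 + 1847336) - 32759) - 20432 = (1812073 - 32759) - 20432 = 1779314 - 20432 = 1758882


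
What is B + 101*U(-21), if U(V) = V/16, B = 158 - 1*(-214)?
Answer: 3831/16 ≈ 239.44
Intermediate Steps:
B = 372 (B = 158 + 214 = 372)
U(V) = V/16 (U(V) = V*(1/16) = V/16)
B + 101*U(-21) = 372 + 101*((1/16)*(-21)) = 372 + 101*(-21/16) = 372 - 2121/16 = 3831/16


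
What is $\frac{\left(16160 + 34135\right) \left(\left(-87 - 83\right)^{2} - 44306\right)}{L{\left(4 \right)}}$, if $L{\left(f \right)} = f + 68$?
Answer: $- \frac{129140795}{12} \approx -1.0762 \cdot 10^{7}$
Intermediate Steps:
$L{\left(f \right)} = 68 + f$
$\frac{\left(16160 + 34135\right) \left(\left(-87 - 83\right)^{2} - 44306\right)}{L{\left(4 \right)}} = \frac{\left(16160 + 34135\right) \left(\left(-87 - 83\right)^{2} - 44306\right)}{68 + 4} = \frac{50295 \left(\left(-170\right)^{2} - 44306\right)}{72} = 50295 \left(28900 - 44306\right) \frac{1}{72} = 50295 \left(-15406\right) \frac{1}{72} = \left(-774844770\right) \frac{1}{72} = - \frac{129140795}{12}$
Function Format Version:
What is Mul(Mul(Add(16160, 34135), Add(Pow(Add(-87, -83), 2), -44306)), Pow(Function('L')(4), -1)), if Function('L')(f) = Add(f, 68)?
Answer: Rational(-129140795, 12) ≈ -1.0762e+7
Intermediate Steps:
Function('L')(f) = Add(68, f)
Mul(Mul(Add(16160, 34135), Add(Pow(Add(-87, -83), 2), -44306)), Pow(Function('L')(4), -1)) = Mul(Mul(Add(16160, 34135), Add(Pow(Add(-87, -83), 2), -44306)), Pow(Add(68, 4), -1)) = Mul(Mul(50295, Add(Pow(-170, 2), -44306)), Pow(72, -1)) = Mul(Mul(50295, Add(28900, -44306)), Rational(1, 72)) = Mul(Mul(50295, -15406), Rational(1, 72)) = Mul(-774844770, Rational(1, 72)) = Rational(-129140795, 12)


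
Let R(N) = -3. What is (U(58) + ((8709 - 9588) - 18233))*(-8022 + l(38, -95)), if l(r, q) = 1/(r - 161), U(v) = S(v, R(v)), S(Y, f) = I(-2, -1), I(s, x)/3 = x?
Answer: 18860904305/123 ≈ 1.5334e+8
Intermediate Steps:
I(s, x) = 3*x
S(Y, f) = -3 (S(Y, f) = 3*(-1) = -3)
U(v) = -3
l(r, q) = 1/(-161 + r)
(U(58) + ((8709 - 9588) - 18233))*(-8022 + l(38, -95)) = (-3 + ((8709 - 9588) - 18233))*(-8022 + 1/(-161 + 38)) = (-3 + (-879 - 18233))*(-8022 + 1/(-123)) = (-3 - 19112)*(-8022 - 1/123) = -19115*(-986707/123) = 18860904305/123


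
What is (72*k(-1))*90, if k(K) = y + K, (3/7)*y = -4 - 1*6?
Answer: -157680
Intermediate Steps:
y = -70/3 (y = 7*(-4 - 1*6)/3 = 7*(-4 - 6)/3 = (7/3)*(-10) = -70/3 ≈ -23.333)
k(K) = -70/3 + K
(72*k(-1))*90 = (72*(-70/3 - 1))*90 = (72*(-73/3))*90 = -1752*90 = -157680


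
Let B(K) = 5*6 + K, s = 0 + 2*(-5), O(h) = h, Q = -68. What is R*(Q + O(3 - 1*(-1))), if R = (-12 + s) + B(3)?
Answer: -704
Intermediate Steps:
s = -10 (s = 0 - 10 = -10)
B(K) = 30 + K
R = 11 (R = (-12 - 10) + (30 + 3) = -22 + 33 = 11)
R*(Q + O(3 - 1*(-1))) = 11*(-68 + (3 - 1*(-1))) = 11*(-68 + (3 + 1)) = 11*(-68 + 4) = 11*(-64) = -704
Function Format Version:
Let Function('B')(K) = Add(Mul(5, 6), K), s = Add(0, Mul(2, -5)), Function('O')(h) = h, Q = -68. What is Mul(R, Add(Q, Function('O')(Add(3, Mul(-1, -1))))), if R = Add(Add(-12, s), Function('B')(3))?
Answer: -704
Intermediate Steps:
s = -10 (s = Add(0, -10) = -10)
Function('B')(K) = Add(30, K)
R = 11 (R = Add(Add(-12, -10), Add(30, 3)) = Add(-22, 33) = 11)
Mul(R, Add(Q, Function('O')(Add(3, Mul(-1, -1))))) = Mul(11, Add(-68, Add(3, Mul(-1, -1)))) = Mul(11, Add(-68, Add(3, 1))) = Mul(11, Add(-68, 4)) = Mul(11, -64) = -704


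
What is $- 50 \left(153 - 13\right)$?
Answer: $-7000$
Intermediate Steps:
$- 50 \left(153 - 13\right) = \left(-50\right) 140 = -7000$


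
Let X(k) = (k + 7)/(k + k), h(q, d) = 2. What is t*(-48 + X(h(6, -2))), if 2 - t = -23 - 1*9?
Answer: -3111/2 ≈ -1555.5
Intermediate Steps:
X(k) = (7 + k)/(2*k) (X(k) = (7 + k)/((2*k)) = (7 + k)*(1/(2*k)) = (7 + k)/(2*k))
t = 34 (t = 2 - (-23 - 1*9) = 2 - (-23 - 9) = 2 - 1*(-32) = 2 + 32 = 34)
t*(-48 + X(h(6, -2))) = 34*(-48 + (½)*(7 + 2)/2) = 34*(-48 + (½)*(½)*9) = 34*(-48 + 9/4) = 34*(-183/4) = -3111/2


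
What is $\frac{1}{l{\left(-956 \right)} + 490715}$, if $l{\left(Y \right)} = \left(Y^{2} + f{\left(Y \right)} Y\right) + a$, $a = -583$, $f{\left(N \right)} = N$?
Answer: $\frac{1}{2318004} \approx 4.3141 \cdot 10^{-7}$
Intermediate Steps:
$l{\left(Y \right)} = -583 + 2 Y^{2}$ ($l{\left(Y \right)} = \left(Y^{2} + Y Y\right) - 583 = \left(Y^{2} + Y^{2}\right) - 583 = 2 Y^{2} - 583 = -583 + 2 Y^{2}$)
$\frac{1}{l{\left(-956 \right)} + 490715} = \frac{1}{\left(-583 + 2 \left(-956\right)^{2}\right) + 490715} = \frac{1}{\left(-583 + 2 \cdot 913936\right) + 490715} = \frac{1}{\left(-583 + 1827872\right) + 490715} = \frac{1}{1827289 + 490715} = \frac{1}{2318004}$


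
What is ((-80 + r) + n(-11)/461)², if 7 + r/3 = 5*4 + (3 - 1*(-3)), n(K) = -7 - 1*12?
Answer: 112826884/212521 ≈ 530.90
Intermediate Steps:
n(K) = -19 (n(K) = -7 - 12 = -19)
r = 57 (r = -21 + 3*(5*4 + (3 - 1*(-3))) = -21 + 3*(20 + (3 + 3)) = -21 + 3*(20 + 6) = -21 + 3*26 = -21 + 78 = 57)
((-80 + r) + n(-11)/461)² = ((-80 + 57) - 19/461)² = (-23 - 19*1/461)² = (-23 - 19/461)² = (-10622/461)² = 112826884/212521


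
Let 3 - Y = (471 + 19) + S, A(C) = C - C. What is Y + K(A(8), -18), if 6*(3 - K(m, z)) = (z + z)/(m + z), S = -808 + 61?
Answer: 788/3 ≈ 262.67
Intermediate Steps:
A(C) = 0
S = -747
K(m, z) = 3 - z/(3*(m + z)) (K(m, z) = 3 - (z + z)/(6*(m + z)) = 3 - 2*z/(6*(m + z)) = 3 - z/(3*(m + z)))
Y = 260 (Y = 3 - ((471 + 19) - 747) = 3 - (490 - 747) = 3 - 1*(-257) = 3 + 257 = 260)
Y + K(A(8), -18) = 260 + (3*0 + (8/3)*(-18))/(0 - 18) = 260 + (0 - 48)/(-18) = 260 - 1/18*(-48) = 260 + 8/3 = 788/3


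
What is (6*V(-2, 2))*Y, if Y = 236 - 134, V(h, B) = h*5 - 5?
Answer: -9180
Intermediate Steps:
V(h, B) = -5 + 5*h (V(h, B) = 5*h - 5 = -5 + 5*h)
Y = 102
(6*V(-2, 2))*Y = (6*(-5 + 5*(-2)))*102 = (6*(-5 - 10))*102 = (6*(-15))*102 = -90*102 = -9180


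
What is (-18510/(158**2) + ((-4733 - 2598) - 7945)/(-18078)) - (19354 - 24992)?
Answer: 212039297565/37608266 ≈ 5638.1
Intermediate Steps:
(-18510/(158**2) + ((-4733 - 2598) - 7945)/(-18078)) - (19354 - 24992) = (-18510/24964 + (-7331 - 7945)*(-1/18078)) - 1*(-5638) = (-18510*1/24964 - 15276*(-1/18078)) + 5638 = (-9255/12482 + 2546/3013) + 5638 = 3893857/37608266 + 5638 = 212039297565/37608266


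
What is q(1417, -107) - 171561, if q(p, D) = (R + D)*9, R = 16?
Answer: -172380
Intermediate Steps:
q(p, D) = 144 + 9*D (q(p, D) = (16 + D)*9 = 144 + 9*D)
q(1417, -107) - 171561 = (144 + 9*(-107)) - 171561 = (144 - 963) - 171561 = -819 - 171561 = -172380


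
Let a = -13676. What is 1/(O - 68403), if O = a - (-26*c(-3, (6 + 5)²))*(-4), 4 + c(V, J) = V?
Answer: -1/81351 ≈ -1.2292e-5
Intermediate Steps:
c(V, J) = -4 + V
O = -12948 (O = -13676 - (-26*(-4 - 3))*(-4) = -13676 - (-26*(-7))*(-4) = -13676 - 182*(-4) = -13676 - 1*(-728) = -13676 + 728 = -12948)
1/(O - 68403) = 1/(-12948 - 68403) = 1/(-81351) = -1/81351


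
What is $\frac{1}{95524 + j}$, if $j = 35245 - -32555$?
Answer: $\frac{1}{163324} \approx 6.1228 \cdot 10^{-6}$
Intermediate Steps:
$j = 67800$ ($j = 35245 + 32555 = 67800$)
$\frac{1}{95524 + j} = \frac{1}{95524 + 67800} = \frac{1}{163324}$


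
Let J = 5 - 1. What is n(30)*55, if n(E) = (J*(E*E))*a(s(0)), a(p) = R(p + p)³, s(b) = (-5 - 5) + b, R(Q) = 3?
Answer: 5346000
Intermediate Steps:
s(b) = -10 + b
a(p) = 27 (a(p) = 3³ = 27)
J = 4
n(E) = 108*E² (n(E) = (4*(E*E))*27 = (4*E²)*27 = 108*E²)
n(30)*55 = (108*30²)*55 = (108*900)*55 = 97200*55 = 5346000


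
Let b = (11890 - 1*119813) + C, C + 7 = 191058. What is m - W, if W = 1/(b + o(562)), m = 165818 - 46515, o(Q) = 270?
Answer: 9949631593/83398 ≈ 1.1930e+5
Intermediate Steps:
C = 191051 (C = -7 + 191058 = 191051)
m = 119303
b = 83128 (b = (11890 - 1*119813) + 191051 = (11890 - 119813) + 191051 = -107923 + 191051 = 83128)
W = 1/83398 (W = 1/(83128 + 270) = 1/83398 ≈ 1.1991e-5)
m - W = 119303 - 1*1/83398 = 119303 - 1/83398 = 9949631593/83398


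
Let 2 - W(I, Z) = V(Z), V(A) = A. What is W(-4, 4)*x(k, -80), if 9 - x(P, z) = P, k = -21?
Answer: -60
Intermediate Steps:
W(I, Z) = 2 - Z
x(P, z) = 9 - P
W(-4, 4)*x(k, -80) = (2 - 1*4)*(9 - 1*(-21)) = (2 - 4)*(9 + 21) = -2*30 = -60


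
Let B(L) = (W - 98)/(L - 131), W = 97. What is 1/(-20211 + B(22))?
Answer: -109/2202998 ≈ -4.9478e-5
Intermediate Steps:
B(L) = -1/(-131 + L) (B(L) = (97 - 98)/(L - 131) = -1/(-131 + L))
1/(-20211 + B(22)) = 1/(-20211 - 1/(-131 + 22)) = 1/(-20211 - 1/(-109)) = 1/(-20211 - 1*(-1/109)) = 1/(-20211 + 1/109) = 1/(-2202998/109) = -109/2202998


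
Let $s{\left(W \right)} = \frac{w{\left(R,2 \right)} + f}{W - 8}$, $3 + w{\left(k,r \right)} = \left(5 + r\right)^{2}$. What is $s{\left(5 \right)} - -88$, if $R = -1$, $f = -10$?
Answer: $76$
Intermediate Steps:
$w{\left(k,r \right)} = -3 + \left(5 + r\right)^{2}$
$s{\left(W \right)} = \frac{36}{-8 + W}$ ($s{\left(W \right)} = \frac{\left(-3 + \left(5 + 2\right)^{2}\right) - 10}{W - 8} = \frac{\left(-3 + 7^{2}\right) - 10}{W - 8} = \frac{\left(-3 + 49\right) - 10}{-8 + W} = \frac{46 - 10}{-8 + W} = \frac{36}{-8 + W}$)
$s{\left(5 \right)} - -88 = \frac{36}{-8 + 5} - -88 = \frac{36}{-3} + 88 = 36 \left(- \frac{1}{3}\right) + 88 = -12 + 88 = 76$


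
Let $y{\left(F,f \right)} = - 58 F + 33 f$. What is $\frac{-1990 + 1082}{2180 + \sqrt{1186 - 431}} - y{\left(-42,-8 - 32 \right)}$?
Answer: $- \frac{1060963052}{950329} + \frac{908 \sqrt{755}}{4751645} \approx -1116.4$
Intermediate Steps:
$\frac{-1990 + 1082}{2180 + \sqrt{1186 - 431}} - y{\left(-42,-8 - 32 \right)} = \frac{-1990 + 1082}{2180 + \sqrt{1186 - 431}} - \left(\left(-58\right) \left(-42\right) + 33 \left(-8 - 32\right)\right) = - \frac{908}{2180 + \sqrt{755}} - \left(2436 + 33 \left(-40\right)\right) = - \frac{908}{2180 + \sqrt{755}} - \left(2436 - 1320\right) = - \frac{908}{2180 + \sqrt{755}} - 1116 = -1116 - \frac{908}{2180 + \sqrt{755}}$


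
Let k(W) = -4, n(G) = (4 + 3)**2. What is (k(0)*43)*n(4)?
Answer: -8428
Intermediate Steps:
n(G) = 49 (n(G) = 7**2 = 49)
(k(0)*43)*n(4) = -4*43*49 = -172*49 = -8428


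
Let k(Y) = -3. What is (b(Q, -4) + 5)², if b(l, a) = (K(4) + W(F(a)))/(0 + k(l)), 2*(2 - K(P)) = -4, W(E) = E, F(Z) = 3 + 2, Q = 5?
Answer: 4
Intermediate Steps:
F(Z) = 5
K(P) = 4 (K(P) = 2 - ½*(-4) = 2 + 2 = 4)
b(l, a) = -3 (b(l, a) = (4 + 5)/(0 - 3) = 9/(-3) = 9*(-⅓) = -3)
(b(Q, -4) + 5)² = (-3 + 5)² = 2² = 4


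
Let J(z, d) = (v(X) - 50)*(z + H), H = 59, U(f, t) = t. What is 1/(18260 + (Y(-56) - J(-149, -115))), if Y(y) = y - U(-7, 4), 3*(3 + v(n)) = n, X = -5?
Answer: 1/13280 ≈ 7.5301e-5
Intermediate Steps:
v(n) = -3 + n/3
Y(y) = -4 + y (Y(y) = y - 1*4 = y - 4 = -4 + y)
J(z, d) = -9676/3 - 164*z/3 (J(z, d) = ((-3 + (⅓)*(-5)) - 50)*(z + 59) = ((-3 - 5/3) - 50)*(59 + z) = (-14/3 - 50)*(59 + z) = -164*(59 + z)/3 = -9676/3 - 164*z/3)
1/(18260 + (Y(-56) - J(-149, -115))) = 1/(18260 + ((-4 - 56) - (-9676/3 - 164/3*(-149)))) = 1/(18260 + (-60 - (-9676/3 + 24436/3))) = 1/(18260 + (-60 - 1*4920)) = 1/(18260 + (-60 - 4920)) = 1/(18260 - 4980) = 1/13280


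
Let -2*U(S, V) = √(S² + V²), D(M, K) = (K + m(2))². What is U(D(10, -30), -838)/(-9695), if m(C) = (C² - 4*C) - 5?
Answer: √3015685/19390 ≈ 0.089560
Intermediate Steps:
m(C) = -5 + C² - 4*C
D(M, K) = (-9 + K)² (D(M, K) = (K + (-5 + 2² - 4*2))² = (K + (-5 + 4 - 8))² = (K - 9)² = (-9 + K)²)
U(S, V) = -√(S² + V²)/2
U(D(10, -30), -838)/(-9695) = -√(((-9 - 30)²)² + (-838)²)/2/(-9695) = -√(((-39)²)² + 702244)/2*(-1/9695) = -√(1521² + 702244)/2*(-1/9695) = -√(2313441 + 702244)/2*(-1/9695) = -√3015685/2*(-1/9695) = √3015685/19390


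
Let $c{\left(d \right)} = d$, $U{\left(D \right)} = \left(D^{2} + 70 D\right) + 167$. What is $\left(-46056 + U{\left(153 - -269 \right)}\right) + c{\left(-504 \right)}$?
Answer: $161231$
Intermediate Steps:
$U{\left(D \right)} = 167 + D^{2} + 70 D$
$\left(-46056 + U{\left(153 - -269 \right)}\right) + c{\left(-504 \right)} = \left(-46056 + \left(167 + \left(153 - -269\right)^{2} + 70 \left(153 - -269\right)\right)\right) - 504 = \left(-46056 + \left(167 + \left(153 + 269\right)^{2} + 70 \left(153 + 269\right)\right)\right) - 504 = \left(-46056 + \left(167 + 422^{2} + 70 \cdot 422\right)\right) - 504 = \left(-46056 + \left(167 + 178084 + 29540\right)\right) - 504 = \left(-46056 + 207791\right) - 504 = 161735 - 504 = 161231$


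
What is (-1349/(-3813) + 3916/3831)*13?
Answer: 29032939/1623067 ≈ 17.888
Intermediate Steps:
(-1349/(-3813) + 3916/3831)*13 = (-1349*(-1/3813) + 3916*(1/3831))*13 = (1349/3813 + 3916/3831)*13 = (2233303/1623067)*13 = 29032939/1623067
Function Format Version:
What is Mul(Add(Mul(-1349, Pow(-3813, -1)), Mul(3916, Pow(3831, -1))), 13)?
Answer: Rational(29032939, 1623067) ≈ 17.888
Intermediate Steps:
Mul(Add(Mul(-1349, Pow(-3813, -1)), Mul(3916, Pow(3831, -1))), 13) = Mul(Add(Mul(-1349, Rational(-1, 3813)), Mul(3916, Rational(1, 3831))), 13) = Mul(Add(Rational(1349, 3813), Rational(3916, 3831)), 13) = Mul(Rational(2233303, 1623067), 13) = Rational(29032939, 1623067)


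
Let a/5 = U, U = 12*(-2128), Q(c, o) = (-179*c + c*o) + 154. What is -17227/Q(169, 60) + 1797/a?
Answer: 103032411/121338560 ≈ 0.84913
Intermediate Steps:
Q(c, o) = 154 - 179*c + c*o
U = -25536
a = -127680 (a = 5*(-25536) = -127680)
-17227/Q(169, 60) + 1797/a = -17227/(154 - 179*169 + 169*60) + 1797/(-127680) = -17227/(154 - 30251 + 10140) + 1797*(-1/127680) = -17227/(-19957) - 599/42560 = -17227*(-1/19957) - 599/42560 = 2461/2851 - 599/42560 = 103032411/121338560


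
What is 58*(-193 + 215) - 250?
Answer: 1026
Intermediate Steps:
58*(-193 + 215) - 250 = 58*22 - 250 = 1276 - 250 = 1026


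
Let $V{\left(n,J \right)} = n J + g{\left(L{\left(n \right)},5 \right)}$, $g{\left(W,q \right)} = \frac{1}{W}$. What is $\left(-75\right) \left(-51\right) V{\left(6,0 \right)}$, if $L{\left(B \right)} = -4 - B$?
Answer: $- \frac{765}{2} \approx -382.5$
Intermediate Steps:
$V{\left(n,J \right)} = \frac{1}{-4 - n} + J n$ ($V{\left(n,J \right)} = n J + \frac{1}{-4 - n} = J n + \frac{1}{-4 - n} = \frac{1}{-4 - n} + J n$)
$\left(-75\right) \left(-51\right) V{\left(6,0 \right)} = \left(-75\right) \left(-51\right) \frac{-1 + 0 \cdot 6 \left(4 + 6\right)}{4 + 6} = 3825 \frac{-1 + 0 \cdot 6 \cdot 10}{10} = 3825 \frac{-1 + 0}{10} = 3825 \cdot \frac{1}{10} \left(-1\right) = 3825 \left(- \frac{1}{10}\right) = - \frac{765}{2}$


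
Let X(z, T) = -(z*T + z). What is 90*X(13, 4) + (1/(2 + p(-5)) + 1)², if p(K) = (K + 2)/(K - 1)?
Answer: -146201/25 ≈ -5848.0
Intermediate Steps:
p(K) = (2 + K)/(-1 + K)
X(z, T) = -z - T*z (X(z, T) = -(T*z + z) = -(z + T*z) = -z - T*z)
90*X(13, 4) + (1/(2 + p(-5)) + 1)² = 90*(-1*13*(1 + 4)) + (1/(2 + (2 - 5)/(-1 - 5)) + 1)² = 90*(-1*13*5) + (1/(2 - 3/(-6)) + 1)² = 90*(-65) + (1/(2 - ⅙*(-3)) + 1)² = -5850 + (1/(2 + ½) + 1)² = -5850 + (1/(5/2) + 1)² = -5850 + (⅖ + 1)² = -5850 + (7/5)² = -5850 + 49/25 = -146201/25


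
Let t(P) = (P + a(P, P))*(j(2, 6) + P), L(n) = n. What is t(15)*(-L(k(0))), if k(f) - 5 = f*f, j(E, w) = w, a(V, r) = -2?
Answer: -1365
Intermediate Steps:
k(f) = 5 + f**2 (k(f) = 5 + f*f = 5 + f**2)
t(P) = (-2 + P)*(6 + P) (t(P) = (P - 2)*(6 + P) = (-2 + P)*(6 + P))
t(15)*(-L(k(0))) = (-12 + 15**2 + 4*15)*(-(5 + 0**2)) = (-12 + 225 + 60)*(-(5 + 0)) = 273*(-1*5) = 273*(-5) = -1365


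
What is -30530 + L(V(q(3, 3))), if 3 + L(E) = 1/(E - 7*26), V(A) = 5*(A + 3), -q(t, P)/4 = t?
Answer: -6930992/227 ≈ -30533.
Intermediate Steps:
q(t, P) = -4*t
V(A) = 15 + 5*A (V(A) = 5*(3 + A) = 15 + 5*A)
L(E) = -3 + 1/(-182 + E) (L(E) = -3 + 1/(E - 7*26) = -3 + 1/(E - 182) = -3 + 1/(-182 + E))
-30530 + L(V(q(3, 3))) = -30530 + (547 - 3*(15 + 5*(-4*3)))/(-182 + (15 + 5*(-4*3))) = -30530 + (547 - 3*(15 + 5*(-12)))/(-182 + (15 + 5*(-12))) = -30530 + (547 - 3*(15 - 60))/(-182 + (15 - 60)) = -30530 + (547 - 3*(-45))/(-182 - 45) = -30530 + (547 + 135)/(-227) = -30530 - 1/227*682 = -30530 - 682/227 = -6930992/227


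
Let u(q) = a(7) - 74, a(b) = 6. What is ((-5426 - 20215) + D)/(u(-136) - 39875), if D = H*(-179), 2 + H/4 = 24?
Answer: 41393/39943 ≈ 1.0363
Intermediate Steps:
H = 88 (H = -8 + 4*24 = -8 + 96 = 88)
D = -15752 (D = 88*(-179) = -15752)
u(q) = -68 (u(q) = 6 - 74 = -68)
((-5426 - 20215) + D)/(u(-136) - 39875) = ((-5426 - 20215) - 15752)/(-68 - 39875) = (-25641 - 15752)/(-39943) = -41393*(-1/39943) = 41393/39943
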